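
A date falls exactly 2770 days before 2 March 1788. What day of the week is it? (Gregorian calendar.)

Mar 2, 1788 is a Sunday.
2770 mod 7 = 5, so 2770 days before a Sunday is Sunday − 5 = Tuesday.

Tuesday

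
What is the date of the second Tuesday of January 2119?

January 1, 2119 is a Sunday.
The first Tuesday is therefore January 3 (2 days later).
The second Tuesday is 3 + 1×7 = January 10.

January 10, 2119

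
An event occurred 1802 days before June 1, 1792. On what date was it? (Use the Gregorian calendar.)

−366 (one year; includes Feb 29, 1792) → Jun 1, 1791 (1436 left).
−365 (one year) → Jun 1, 1790 (1071 left).
−365 (one year) → Jun 1, 1789 (706 left).
−365 (one year) → Jun 1, 1788 (341 left).
−1 → May 31, 1788 (end of May, 31 days; 340 left).
−31 → Apr 30, 1788 (end of Apr, 30 days; 309 left).
−30 → Mar 31, 1788 (end of Mar, 31 days; 279 left).
−31 → Feb 29, 1788 (end of Feb, 29 days; 248 left).
−29 → Jan 31, 1788 (end of Jan, 31 days; 219 left).
−31 → Dec 31, 1787 (end of Dec, 31 days; 188 left).
−31 → Nov 30, 1787 (end of Nov, 30 days; 157 left).
−30 → Oct 31, 1787 (end of Oct, 31 days; 127 left).
−31 → Sep 30, 1787 (end of Sep, 30 days; 96 left).
−30 → Aug 31, 1787 (end of Aug, 31 days; 66 left).
−31 → Jul 31, 1787 (end of Jul, 31 days; 35 left).
−31 → Jun 30, 1787 (end of Jun, 30 days; 4 left).
−4 → Jun 26, 1787.

June 26, 1787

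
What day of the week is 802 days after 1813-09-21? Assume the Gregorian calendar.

First find the weekday of Sep 21, 1813. Doomsday rule: the anchor day for the 1800s is Friday. For year 13: 13÷12 = 1 r 1, and 1÷4 = 0, so 1+1+0 = 2.
Friday + 2 ≡ Sunday — that's 1813's doomsday.
In September the doomsday date is Sep 5.
Sep 21 is 16 days after Sep 5; 16 mod 7 = 2, so Sunday + 2 = Tuesday.
802 mod 7 = 4, so 802 days after a Tuesday is Tuesday + 4 = Saturday.

Saturday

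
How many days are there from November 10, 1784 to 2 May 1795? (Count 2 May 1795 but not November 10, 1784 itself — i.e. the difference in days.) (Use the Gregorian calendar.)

Nov 10, 1784 → Nov 10, 1785: 365 days.
Nov 10, 1785 → Nov 10, 1786: 365 days.
Nov 10, 1786 → Nov 10, 1787: 365 days.
Nov 10, 1787 → Nov 10, 1788: 366 days (Feb 29, 1788 is in that span).
Nov 10, 1788 → Nov 10, 1789: 365 days.
Nov 10, 1789 → Nov 10, 1790: 365 days.
Nov 10, 1790 → Nov 10, 1791: 365 days.
Nov 10, 1791 → Nov 10, 1792: 366 days (Feb 29, 1792 is in that span).
Nov 10, 1792 → Nov 10, 1793: 365 days.
Nov 10, 1793 → Nov 10, 1794: 365 days.
Nov 10, 1794 → Dec 10, 1794: 30 days (November has 30).
Dec 10, 1794 → Jan 10, 1795: 31 days (December has 31).
Jan 10, 1795 → Feb 10, 1795: 31 days (January has 31).
Feb 10, 1795 → Mar 10, 1795: 28 days (February has 28).
Mar 10, 1795 → Apr 10, 1795: 31 days (March has 31).
Apr 10, 1795 → May 2, 1795: 22 days.
Total: 3825 days.

3825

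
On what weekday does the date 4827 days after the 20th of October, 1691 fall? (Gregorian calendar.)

Wednesday

Oct 20, 1691 is a Saturday.
4827 mod 7 = 4, so 4827 days after a Saturday is Saturday + 4 = Wednesday.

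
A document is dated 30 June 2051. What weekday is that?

Doomsday rule: the anchor day for the 2000s is Tuesday. For year 51: 51÷12 = 4 r 3, and 3÷4 = 0, so 4+3+0 = 7.
Tuesday + 7 ≡ Tuesday — that's 2051's doomsday.
In June the doomsday date is Jun 6.
Jun 30 is 24 days after Jun 6; 24 mod 7 = 3, so Tuesday + 3 = Friday.

Friday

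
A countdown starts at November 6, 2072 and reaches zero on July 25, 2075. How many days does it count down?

Nov 6, 2072 → Nov 6, 2073: 365 days.
Nov 6, 2073 → Nov 6, 2074: 365 days.
Nov 6, 2074 → Dec 6, 2074: 30 days (November has 30).
Dec 6, 2074 → Jan 6, 2075: 31 days (December has 31).
Jan 6, 2075 → Feb 6, 2075: 31 days (January has 31).
Feb 6, 2075 → Mar 6, 2075: 28 days (February has 28).
Mar 6, 2075 → Apr 6, 2075: 31 days (March has 31).
Apr 6, 2075 → May 6, 2075: 30 days (April has 30).
May 6, 2075 → Jun 6, 2075: 31 days (May has 31).
Jun 6, 2075 → Jul 6, 2075: 30 days (June has 30).
Jul 6, 2075 → Jul 25, 2075: 19 days.
Total: 991 days.

991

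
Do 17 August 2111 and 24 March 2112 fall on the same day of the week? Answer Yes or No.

From Aug 17, 2111 to Mar 24, 2112 is 220 days.
220 mod 7 = 3, so they are different weekdays.
(Aug 17, 2111 is a Monday; Mar 24, 2112 is a Thursday.)

No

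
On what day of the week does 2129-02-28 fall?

Doomsday rule: the anchor day for the 2100s is Sunday. For year 29: 29÷12 = 2 r 5, and 5÷4 = 1, so 2+5+1 = 8.
Sunday + 8 ≡ Monday — that's 2129's doomsday.
In February the doomsday date is Feb 28 (2129 is not a leap year).
Feb 28 is the doomsday itself: Monday.

Monday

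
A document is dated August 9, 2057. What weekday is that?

Doomsday rule: the anchor day for the 2000s is Tuesday. For year 57: 57÷12 = 4 r 9, and 9÷4 = 2, so 4+9+2 = 15.
Tuesday + 15 ≡ Wednesday — that's 2057's doomsday.
In August the doomsday date is Aug 8.
Aug 9 is 1 day after Aug 8; 1 mod 7 = 1, so Wednesday + 1 = Thursday.

Thursday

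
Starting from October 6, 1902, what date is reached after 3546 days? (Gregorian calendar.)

June 21, 1912

+365 (one year) → Oct 6, 1903 (3181 left).
+366 (one year; includes Feb 29, 1904) → Oct 6, 1904 (2815 left).
+365 (one year) → Oct 6, 1905 (2450 left).
+365 (one year) → Oct 6, 1906 (2085 left).
+365 (one year) → Oct 6, 1907 (1720 left).
+366 (one year; includes Feb 29, 1908) → Oct 6, 1908 (1354 left).
+365 (one year) → Oct 6, 1909 (989 left).
+365 (one year) → Oct 6, 1910 (624 left).
+365 (one year) → Oct 6, 1911 (259 left).
Oct has 31 days: +26 → Nov 1, 1911 (233 left).
Nov has 30 days: +30 → Dec 1, 1911 (203 left).
Dec has 31 days: +31 → Jan 1, 1912 (172 left).
Jan has 31 days: +31 → Feb 1, 1912 (141 left).
Feb has 29 days: +29 → Mar 1, 1912 (112 left).
Mar has 31 days: +31 → Apr 1, 1912 (81 left).
Apr has 30 days: +30 → May 1, 1912 (51 left).
May has 31 days: +31 → Jun 1, 1912 (20 left).
+20 → Jun 21, 1912.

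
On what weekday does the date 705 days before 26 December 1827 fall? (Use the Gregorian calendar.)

Dec 26, 1827 is a Wednesday.
705 mod 7 = 5, so 705 days before a Wednesday is Wednesday − 5 = Friday.

Friday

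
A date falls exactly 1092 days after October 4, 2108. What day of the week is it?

Thursday

First find the weekday of Oct 4, 2108. Doomsday rule: the anchor day for the 2100s is Sunday. For year 08: 8÷12 = 0 r 8, and 8÷4 = 2, so 0+8+2 = 10.
Sunday + 10 ≡ Wednesday — that's 2108's doomsday.
In October the doomsday date is Oct 10.
Oct 4 is 6 days before Oct 10; 6 mod 7 = 6, so Wednesday − 6 = Thursday.
1092 mod 7 = 0, so 1092 days after a Thursday is Thursday + 0 = Thursday.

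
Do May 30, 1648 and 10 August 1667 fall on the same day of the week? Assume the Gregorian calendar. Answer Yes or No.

From May 30, 1648 to Aug 10, 1667 is 7011 days.
7011 mod 7 = 4, so they are different weekdays.
(May 30, 1648 is a Saturday; Aug 10, 1667 is a Wednesday.)

No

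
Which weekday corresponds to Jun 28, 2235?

Doomsday rule: the anchor day for the 2200s is Friday. For year 35: 35÷12 = 2 r 11, and 11÷4 = 2, so 2+11+2 = 15.
Friday + 15 ≡ Saturday — that's 2235's doomsday.
In June the doomsday date is Jun 6.
Jun 28 is 22 days after Jun 6; 22 mod 7 = 1, so Saturday + 1 = Sunday.

Sunday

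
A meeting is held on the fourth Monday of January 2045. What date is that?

January 23, 2045

January 1, 2045 is a Sunday.
The first Monday is therefore January 2 (1 days later).
The fourth Monday is 2 + 3×7 = January 23.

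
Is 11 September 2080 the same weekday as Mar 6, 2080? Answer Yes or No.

From Mar 6, 2080 to Sep 11, 2080 is 189 days.
189 mod 7 = 0, so they are the same weekday.
(Mar 6, 2080 is a Wednesday; Sep 11, 2080 is a Wednesday.)

Yes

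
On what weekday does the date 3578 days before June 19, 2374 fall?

Tuesday

Jun 19, 2374 is a Wednesday.
3578 mod 7 = 1, so 3578 days before a Wednesday is Wednesday − 1 = Tuesday.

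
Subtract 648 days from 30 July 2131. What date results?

October 20, 2129

−365 (one year) → Jul 30, 2130 (283 left).
−30 → Jun 30, 2130 (end of Jun, 30 days; 253 left).
−30 → May 31, 2130 (end of May, 31 days; 223 left).
−31 → Apr 30, 2130 (end of Apr, 30 days; 192 left).
−30 → Mar 31, 2130 (end of Mar, 31 days; 162 left).
−31 → Feb 28, 2130 (end of Feb, 28 days; 131 left).
−28 → Jan 31, 2130 (end of Jan, 31 days; 103 left).
−31 → Dec 31, 2129 (end of Dec, 31 days; 72 left).
−31 → Nov 30, 2129 (end of Nov, 30 days; 41 left).
−30 → Oct 31, 2129 (end of Oct, 31 days; 11 left).
−11 → Oct 20, 2129.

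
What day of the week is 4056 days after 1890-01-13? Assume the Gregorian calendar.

First find the weekday of Jan 13, 1890. Doomsday rule: the anchor day for the 1800s is Friday. For year 90: 90÷12 = 7 r 6, and 6÷4 = 1, so 7+6+1 = 14.
Friday + 14 ≡ Friday — that's 1890's doomsday.
In January the doomsday date is Jan 3 (1890 is not a leap year).
Jan 13 is 10 days after Jan 3; 10 mod 7 = 3, so Friday + 3 = Monday.
4056 mod 7 = 3, so 4056 days after a Monday is Monday + 3 = Thursday.

Thursday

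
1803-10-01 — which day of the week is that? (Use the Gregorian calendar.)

Doomsday rule: the anchor day for the 1800s is Friday. For year 03: 3÷12 = 0 r 3, and 3÷4 = 0, so 0+3+0 = 3.
Friday + 3 ≡ Monday — that's 1803's doomsday.
In October the doomsday date is Oct 10.
Oct 1 is 9 days before Oct 10; 9 mod 7 = 2, so Monday − 2 = Saturday.

Saturday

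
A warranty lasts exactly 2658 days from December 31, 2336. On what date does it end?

+365 (one year) → Dec 31, 2337 (2293 left).
+365 (one year) → Dec 31, 2338 (1928 left).
+365 (one year) → Dec 31, 2339 (1563 left).
+366 (one year; includes Feb 29, 2340) → Dec 31, 2340 (1197 left).
+365 (one year) → Dec 31, 2341 (832 left).
+365 (one year) → Dec 31, 2342 (467 left).
+365 (one year) → Dec 31, 2343 (102 left).
Dec has 31 days: +1 → Jan 1, 2344 (101 left).
Jan has 31 days: +31 → Feb 1, 2344 (70 left).
Feb has 29 days: +29 → Mar 1, 2344 (41 left).
Mar has 31 days: +31 → Apr 1, 2344 (10 left).
+10 → Apr 11, 2344.

April 11, 2344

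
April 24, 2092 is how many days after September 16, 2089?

Sep 16, 2089 → Sep 16, 2090: 365 days.
Sep 16, 2090 → Sep 16, 2091: 365 days.
Sep 16, 2091 → Oct 16, 2091: 30 days (September has 30).
Oct 16, 2091 → Nov 16, 2091: 31 days (October has 31).
Nov 16, 2091 → Dec 16, 2091: 30 days (November has 30).
Dec 16, 2091 → Jan 16, 2092: 31 days (December has 31).
Jan 16, 2092 → Feb 16, 2092: 31 days (January has 31).
Feb 16, 2092 → Mar 16, 2092: 29 days (February has 29).
Mar 16, 2092 → Apr 16, 2092: 31 days (March has 31).
Apr 16, 2092 → Apr 24, 2092: 8 days.
Total: 951 days.

951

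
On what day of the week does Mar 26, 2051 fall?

Doomsday rule: the anchor day for the 2000s is Tuesday. For year 51: 51÷12 = 4 r 3, and 3÷4 = 0, so 4+3+0 = 7.
Tuesday + 7 ≡ Tuesday — that's 2051's doomsday.
In March the doomsday date is Mar 14.
Mar 26 is 12 days after Mar 14; 12 mod 7 = 5, so Tuesday + 5 = Sunday.

Sunday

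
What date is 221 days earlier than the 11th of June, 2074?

−11 → May 31, 2074 (end of May, 31 days; 210 left).
−31 → Apr 30, 2074 (end of Apr, 30 days; 179 left).
−30 → Mar 31, 2074 (end of Mar, 31 days; 149 left).
−31 → Feb 28, 2074 (end of Feb, 28 days; 118 left).
−28 → Jan 31, 2074 (end of Jan, 31 days; 90 left).
−31 → Dec 31, 2073 (end of Dec, 31 days; 59 left).
−31 → Nov 30, 2073 (end of Nov, 30 days; 28 left).
−28 → Nov 2, 2073.

November 2, 2073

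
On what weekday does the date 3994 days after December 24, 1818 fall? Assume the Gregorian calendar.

Monday

First find the weekday of Dec 24, 1818. Doomsday rule: the anchor day for the 1800s is Friday. For year 18: 18÷12 = 1 r 6, and 6÷4 = 1, so 1+6+1 = 8.
Friday + 8 ≡ Saturday — that's 1818's doomsday.
In December the doomsday date is Dec 12.
Dec 24 is 12 days after Dec 12; 12 mod 7 = 5, so Saturday + 5 = Thursday.
3994 mod 7 = 4, so 3994 days after a Thursday is Thursday + 4 = Monday.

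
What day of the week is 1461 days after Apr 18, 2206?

Wednesday

Apr 18, 2206 is a Friday.
1461 mod 7 = 5, so 1461 days after a Friday is Friday + 5 = Wednesday.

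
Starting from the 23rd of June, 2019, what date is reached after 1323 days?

February 5, 2023

+366 (one year; includes Feb 29, 2020) → Jun 23, 2020 (957 left).
+365 (one year) → Jun 23, 2021 (592 left).
+365 (one year) → Jun 23, 2022 (227 left).
Jun has 30 days: +8 → Jul 1, 2022 (219 left).
Jul has 31 days: +31 → Aug 1, 2022 (188 left).
Aug has 31 days: +31 → Sep 1, 2022 (157 left).
Sep has 30 days: +30 → Oct 1, 2022 (127 left).
Oct has 31 days: +31 → Nov 1, 2022 (96 left).
Nov has 30 days: +30 → Dec 1, 2022 (66 left).
Dec has 31 days: +31 → Jan 1, 2023 (35 left).
Jan has 31 days: +31 → Feb 1, 2023 (4 left).
+4 → Feb 5, 2023.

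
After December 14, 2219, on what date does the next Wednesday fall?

Dec 14, 2219 is a Tuesday.
From Tuesday to the next Wednesday is 1 day.
Dec 14, 2219 + 1 = Dec 15, 2219.

December 15, 2219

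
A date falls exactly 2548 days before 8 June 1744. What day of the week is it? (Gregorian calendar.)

Jun 8, 1744 is a Monday.
2548 mod 7 = 0, so 2548 days before a Monday is Monday − 0 = Monday.

Monday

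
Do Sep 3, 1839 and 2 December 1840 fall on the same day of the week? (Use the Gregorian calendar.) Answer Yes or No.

No

From Sep 3, 1839 to Dec 2, 1840 is 456 days.
456 mod 7 = 1, so they are different weekdays.
(Sep 3, 1839 is a Tuesday; Dec 2, 1840 is a Wednesday.)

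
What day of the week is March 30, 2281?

Wednesday

Doomsday rule: the anchor day for the 2200s is Friday. For year 81: 81÷12 = 6 r 9, and 9÷4 = 2, so 6+9+2 = 17.
Friday + 17 ≡ Monday — that's 2281's doomsday.
In March the doomsday date is Mar 14.
Mar 30 is 16 days after Mar 14; 16 mod 7 = 2, so Monday + 2 = Wednesday.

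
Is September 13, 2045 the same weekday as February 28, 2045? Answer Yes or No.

From Feb 28, 2045 to Sep 13, 2045 is 197 days.
197 mod 7 = 1, so they are different weekdays.
(Feb 28, 2045 is a Tuesday; Sep 13, 2045 is a Wednesday.)

No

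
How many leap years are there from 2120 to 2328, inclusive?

51

Multiples of 4 in [2120,2328]: 53.
Of those, multiples of 100: 2 (not leap unless ÷400).
Multiples of 400: 0.
Leap years = 53 − 2 + 0 = 51.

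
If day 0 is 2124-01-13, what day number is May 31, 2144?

Jan 13, 2124 → Jan 13, 2125: 366 days (Feb 29, 2124 is in that span).
Jan 13, 2125 → Jan 13, 2126: 365 days.
Jan 13, 2126 → Jan 13, 2127: 365 days.
Jan 13, 2127 → Jan 13, 2128: 365 days.
Jan 13, 2128 → Jan 13, 2129: 366 days (Feb 29, 2128 is in that span).
Jan 13, 2129 → Jan 13, 2130: 365 days.
Jan 13, 2130 → Jan 13, 2131: 365 days.
Jan 13, 2131 → Jan 13, 2132: 365 days.
Jan 13, 2132 → Jan 13, 2133: 366 days (Feb 29, 2132 is in that span).
Jan 13, 2133 → Jan 13, 2134: 365 days.
Jan 13, 2134 → Jan 13, 2135: 365 days.
Jan 13, 2135 → Jan 13, 2136: 365 days.
Jan 13, 2136 → Jan 13, 2137: 366 days (Feb 29, 2136 is in that span).
Jan 13, 2137 → Jan 13, 2138: 365 days.
Jan 13, 2138 → Jan 13, 2139: 365 days.
Jan 13, 2139 → Jan 13, 2140: 365 days.
Jan 13, 2140 → Jan 13, 2141: 366 days (Feb 29, 2140 is in that span).
Jan 13, 2141 → Jan 13, 2142: 365 days.
Jan 13, 2142 → Jan 13, 2143: 365 days.
Jan 13, 2143 → Jan 13, 2144: 365 days.
Jan 13, 2144 → Feb 13, 2144: 31 days (January has 31).
Feb 13, 2144 → Mar 13, 2144: 29 days (February has 29).
Mar 13, 2144 → Apr 13, 2144: 31 days (March has 31).
Apr 13, 2144 → May 13, 2144: 30 days (April has 30).
May 13, 2144 → May 31, 2144: 18 days.
Total: 7444 days.

7444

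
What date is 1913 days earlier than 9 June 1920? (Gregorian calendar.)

March 15, 1915

−366 (one year; includes Feb 29, 1920) → Jun 9, 1919 (1547 left).
−365 (one year) → Jun 9, 1918 (1182 left).
−365 (one year) → Jun 9, 1917 (817 left).
−365 (one year) → Jun 9, 1916 (452 left).
−366 (one year; includes Feb 29, 1916) → Jun 9, 1915 (86 left).
−9 → May 31, 1915 (end of May, 31 days; 77 left).
−31 → Apr 30, 1915 (end of Apr, 30 days; 46 left).
−30 → Mar 31, 1915 (end of Mar, 31 days; 16 left).
−16 → Mar 15, 1915.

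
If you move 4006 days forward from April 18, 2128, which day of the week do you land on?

Tuesday

First find the weekday of Apr 18, 2128. Doomsday rule: the anchor day for the 2100s is Sunday. For year 28: 28÷12 = 2 r 4, and 4÷4 = 1, so 2+4+1 = 7.
Sunday + 7 ≡ Sunday — that's 2128's doomsday.
In April the doomsday date is Apr 4.
Apr 18 is 14 days after Apr 4; 14 mod 7 = 0, so Sunday + 0 = Sunday.
4006 mod 7 = 2, so 4006 days after a Sunday is Sunday + 2 = Tuesday.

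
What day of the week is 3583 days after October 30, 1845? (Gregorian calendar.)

Oct 30, 1845 is a Thursday.
3583 mod 7 = 6, so 3583 days after a Thursday is Thursday + 6 = Wednesday.

Wednesday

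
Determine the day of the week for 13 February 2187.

Doomsday rule: the anchor day for the 2100s is Sunday. For year 87: 87÷12 = 7 r 3, and 3÷4 = 0, so 7+3+0 = 10.
Sunday + 10 ≡ Wednesday — that's 2187's doomsday.
In February the doomsday date is Feb 28 (2187 is not a leap year).
Feb 13 is 15 days before Feb 28; 15 mod 7 = 1, so Wednesday − 1 = Tuesday.

Tuesday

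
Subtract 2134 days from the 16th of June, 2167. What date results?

August 12, 2161

−365 (one year) → Jun 16, 2166 (1769 left).
−365 (one year) → Jun 16, 2165 (1404 left).
−365 (one year) → Jun 16, 2164 (1039 left).
−366 (one year; includes Feb 29, 2164) → Jun 16, 2163 (673 left).
−365 (one year) → Jun 16, 2162 (308 left).
−16 → May 31, 2162 (end of May, 31 days; 292 left).
−31 → Apr 30, 2162 (end of Apr, 30 days; 261 left).
−30 → Mar 31, 2162 (end of Mar, 31 days; 231 left).
−31 → Feb 28, 2162 (end of Feb, 28 days; 200 left).
−28 → Jan 31, 2162 (end of Jan, 31 days; 172 left).
−31 → Dec 31, 2161 (end of Dec, 31 days; 141 left).
−31 → Nov 30, 2161 (end of Nov, 30 days; 110 left).
−30 → Oct 31, 2161 (end of Oct, 31 days; 80 left).
−31 → Sep 30, 2161 (end of Sep, 30 days; 49 left).
−30 → Aug 31, 2161 (end of Aug, 31 days; 19 left).
−19 → Aug 12, 2161.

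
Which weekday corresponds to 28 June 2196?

Doomsday rule: the anchor day for the 2100s is Sunday. For year 96: 96÷12 = 8 r 0, and 0÷4 = 0, so 8+0+0 = 8.
Sunday + 8 ≡ Monday — that's 2196's doomsday.
In June the doomsday date is Jun 6.
Jun 28 is 22 days after Jun 6; 22 mod 7 = 1, so Monday + 1 = Tuesday.

Tuesday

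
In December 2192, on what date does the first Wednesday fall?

December 1, 2192 is a Saturday.
The first Wednesday is therefore December 5 (4 days later).

December 5, 2192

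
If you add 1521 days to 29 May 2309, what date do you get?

July 28, 2313

+365 (one year) → May 29, 2310 (1156 left).
+365 (one year) → May 29, 2311 (791 left).
+366 (one year; includes Feb 29, 2312) → May 29, 2312 (425 left).
+365 (one year) → May 29, 2313 (60 left).
May has 31 days: +3 → Jun 1, 2313 (57 left).
Jun has 30 days: +30 → Jul 1, 2313 (27 left).
+27 → Jul 28, 2313.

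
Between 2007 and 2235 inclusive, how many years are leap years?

55

Multiples of 4 in [2007,2235]: 57.
Of those, multiples of 100: 2 (not leap unless ÷400).
Multiples of 400: 0.
Leap years = 57 − 2 + 0 = 55.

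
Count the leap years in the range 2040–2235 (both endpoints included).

47

Multiples of 4 in [2040,2235]: 49.
Of those, multiples of 100: 2 (not leap unless ÷400).
Multiples of 400: 0.
Leap years = 49 − 2 + 0 = 47.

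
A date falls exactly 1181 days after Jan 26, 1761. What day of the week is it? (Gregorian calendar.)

Saturday

First find the weekday of Jan 26, 1761. Doomsday rule: the anchor day for the 1700s is Sunday. For year 61: 61÷12 = 5 r 1, and 1÷4 = 0, so 5+1+0 = 6.
Sunday + 6 ≡ Saturday — that's 1761's doomsday.
In January the doomsday date is Jan 3 (1761 is not a leap year).
Jan 26 is 23 days after Jan 3; 23 mod 7 = 2, so Saturday + 2 = Monday.
1181 mod 7 = 5, so 1181 days after a Monday is Monday + 5 = Saturday.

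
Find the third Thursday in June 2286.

June 17, 2286

June 1, 2286 is a Tuesday.
The first Thursday is therefore June 3 (2 days later).
The third Thursday is 3 + 2×7 = June 17.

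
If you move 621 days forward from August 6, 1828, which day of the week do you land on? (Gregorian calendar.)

Monday

Aug 6, 1828 is a Wednesday.
621 mod 7 = 5, so 621 days after a Wednesday is Wednesday + 5 = Monday.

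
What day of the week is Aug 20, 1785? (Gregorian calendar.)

Doomsday rule: the anchor day for the 1700s is Sunday. For year 85: 85÷12 = 7 r 1, and 1÷4 = 0, so 7+1+0 = 8.
Sunday + 8 ≡ Monday — that's 1785's doomsday.
In August the doomsday date is Aug 8.
Aug 20 is 12 days after Aug 8; 12 mod 7 = 5, so Monday + 5 = Saturday.

Saturday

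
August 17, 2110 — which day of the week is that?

Sunday

Doomsday rule: the anchor day for the 2100s is Sunday. For year 10: 10÷12 = 0 r 10, and 10÷4 = 2, so 0+10+2 = 12.
Sunday + 12 ≡ Friday — that's 2110's doomsday.
In August the doomsday date is Aug 8.
Aug 17 is 9 days after Aug 8; 9 mod 7 = 2, so Friday + 2 = Sunday.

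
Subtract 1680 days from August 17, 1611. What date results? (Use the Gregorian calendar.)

−365 (one year) → Aug 17, 1610 (1315 left).
−365 (one year) → Aug 17, 1609 (950 left).
−365 (one year) → Aug 17, 1608 (585 left).
−366 (one year; includes Feb 29, 1608) → Aug 17, 1607 (219 left).
−17 → Jul 31, 1607 (end of Jul, 31 days; 202 left).
−31 → Jun 30, 1607 (end of Jun, 30 days; 171 left).
−30 → May 31, 1607 (end of May, 31 days; 141 left).
−31 → Apr 30, 1607 (end of Apr, 30 days; 110 left).
−30 → Mar 31, 1607 (end of Mar, 31 days; 80 left).
−31 → Feb 28, 1607 (end of Feb, 28 days; 49 left).
−28 → Jan 31, 1607 (end of Jan, 31 days; 21 left).
−21 → Jan 10, 1607.

January 10, 1607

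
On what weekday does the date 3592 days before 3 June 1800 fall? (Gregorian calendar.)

Monday

First find the weekday of Jun 3, 1800. Doomsday rule: the anchor day for the 1800s is Friday. For year 00: 0÷12 = 0 r 0, and 0÷4 = 0, so 0+0+0 = 0.
Friday + 0 ≡ Friday — that's 1800's doomsday.
In June the doomsday date is Jun 6.
Jun 3 is 3 days before Jun 6; 3 mod 7 = 3, so Friday − 3 = Tuesday.
3592 mod 7 = 1, so 3592 days before a Tuesday is Tuesday − 1 = Monday.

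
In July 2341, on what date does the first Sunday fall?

July 1, 2341 is a Tuesday.
The first Sunday is therefore July 6 (5 days later).

July 6, 2341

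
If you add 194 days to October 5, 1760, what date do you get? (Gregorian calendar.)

Oct has 31 days: +27 → Nov 1, 1760 (167 left).
Nov has 30 days: +30 → Dec 1, 1760 (137 left).
Dec has 31 days: +31 → Jan 1, 1761 (106 left).
Jan has 31 days: +31 → Feb 1, 1761 (75 left).
Feb has 28 days: +28 → Mar 1, 1761 (47 left).
Mar has 31 days: +31 → Apr 1, 1761 (16 left).
+16 → Apr 17, 1761.

April 17, 1761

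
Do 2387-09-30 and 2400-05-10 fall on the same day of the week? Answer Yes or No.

From Sep 30, 2387 to May 10, 2400 is 4606 days.
4606 mod 7 = 0, so they are the same weekday.
(Sep 30, 2387 is a Wednesday; May 10, 2400 is a Wednesday.)

Yes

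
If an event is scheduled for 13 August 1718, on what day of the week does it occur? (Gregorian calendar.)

Saturday

Doomsday rule: the anchor day for the 1700s is Sunday. For year 18: 18÷12 = 1 r 6, and 6÷4 = 1, so 1+6+1 = 8.
Sunday + 8 ≡ Monday — that's 1718's doomsday.
In August the doomsday date is Aug 8.
Aug 13 is 5 days after Aug 8; 5 mod 7 = 5, so Monday + 5 = Saturday.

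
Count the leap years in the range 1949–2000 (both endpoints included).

Multiples of 4 in [1949,2000]: 13.
Of those, multiples of 100: 1 (not leap unless ÷400).
Multiples of 400: 1.
Leap years = 13 − 1 + 1 = 13.

13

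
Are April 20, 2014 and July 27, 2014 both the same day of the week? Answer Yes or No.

From Apr 20, 2014 to Jul 27, 2014 is 98 days.
98 mod 7 = 0, so they are the same weekday.
(Apr 20, 2014 is a Sunday; Jul 27, 2014 is a Sunday.)

Yes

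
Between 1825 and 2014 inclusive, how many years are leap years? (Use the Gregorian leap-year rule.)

Multiples of 4 in [1825,2014]: 47.
Of those, multiples of 100: 2 (not leap unless ÷400).
Multiples of 400: 1.
Leap years = 47 − 2 + 1 = 46.

46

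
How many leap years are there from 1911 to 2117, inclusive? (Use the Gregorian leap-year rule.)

51

Multiples of 4 in [1911,2117]: 52.
Of those, multiples of 100: 2 (not leap unless ÷400).
Multiples of 400: 1.
Leap years = 52 − 2 + 1 = 51.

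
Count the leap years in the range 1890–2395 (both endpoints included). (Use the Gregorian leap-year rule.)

122

Multiples of 4 in [1890,2395]: 126.
Of those, multiples of 100: 5 (not leap unless ÷400).
Multiples of 400: 1.
Leap years = 126 − 5 + 1 = 122.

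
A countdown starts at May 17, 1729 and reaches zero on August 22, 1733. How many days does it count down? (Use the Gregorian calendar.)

1558

May 17, 1729 → May 17, 1730: 365 days.
May 17, 1730 → May 17, 1731: 365 days.
May 17, 1731 → May 17, 1732: 366 days (Feb 29, 1732 is in that span).
May 17, 1732 → May 17, 1733: 365 days.
May 17, 1733 → Jun 17, 1733: 31 days (May has 31).
Jun 17, 1733 → Jul 17, 1733: 30 days (June has 30).
Jul 17, 1733 → Aug 17, 1733: 31 days (July has 31).
Aug 17, 1733 → Aug 22, 1733: 5 days.
Total: 1558 days.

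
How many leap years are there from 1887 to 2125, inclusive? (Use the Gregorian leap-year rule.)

Multiples of 4 in [1887,2125]: 60.
Of those, multiples of 100: 3 (not leap unless ÷400).
Multiples of 400: 1.
Leap years = 60 − 3 + 1 = 58.

58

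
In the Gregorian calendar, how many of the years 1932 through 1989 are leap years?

Multiples of 4 in [1932,1989]: 15.
Of those, multiples of 100: 0 (not leap unless ÷400).
Multiples of 400: 0.
Leap years = 15 − 0 + 0 = 15.

15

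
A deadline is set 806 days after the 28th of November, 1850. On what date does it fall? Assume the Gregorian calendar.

February 11, 1853

+365 (one year) → Nov 28, 1851 (441 left).
+366 (one year; includes Feb 29, 1852) → Nov 28, 1852 (75 left).
Nov has 30 days: +3 → Dec 1, 1852 (72 left).
Dec has 31 days: +31 → Jan 1, 1853 (41 left).
Jan has 31 days: +31 → Feb 1, 1853 (10 left).
+10 → Feb 11, 1853.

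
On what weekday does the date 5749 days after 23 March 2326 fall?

Mar 23, 2326 is a Tuesday.
5749 mod 7 = 2, so 5749 days after a Tuesday is Tuesday + 2 = Thursday.

Thursday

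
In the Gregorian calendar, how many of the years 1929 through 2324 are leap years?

96

Multiples of 4 in [1929,2324]: 99.
Of those, multiples of 100: 4 (not leap unless ÷400).
Multiples of 400: 1.
Leap years = 99 − 4 + 1 = 96.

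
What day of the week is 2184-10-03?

Doomsday rule: the anchor day for the 2100s is Sunday. For year 84: 84÷12 = 7 r 0, and 0÷4 = 0, so 7+0+0 = 7.
Sunday + 7 ≡ Sunday — that's 2184's doomsday.
In October the doomsday date is Oct 10.
Oct 3 is 7 days before Oct 10; 7 mod 7 = 0, so Sunday − 0 = Sunday.

Sunday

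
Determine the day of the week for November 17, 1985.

Doomsday rule: the anchor day for the 1900s is Wednesday. For year 85: 85÷12 = 7 r 1, and 1÷4 = 0, so 7+1+0 = 8.
Wednesday + 8 ≡ Thursday — that's 1985's doomsday.
In November the doomsday date is Nov 7.
Nov 17 is 10 days after Nov 7; 10 mod 7 = 3, so Thursday + 3 = Sunday.

Sunday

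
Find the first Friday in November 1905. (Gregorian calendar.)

November 3, 1905

November 1, 1905 is a Wednesday.
The first Friday is therefore November 3 (2 days later).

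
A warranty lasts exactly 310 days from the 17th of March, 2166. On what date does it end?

Mar has 31 days: +15 → Apr 1, 2166 (295 left).
Apr has 30 days: +30 → May 1, 2166 (265 left).
May has 31 days: +31 → Jun 1, 2166 (234 left).
Jun has 30 days: +30 → Jul 1, 2166 (204 left).
Jul has 31 days: +31 → Aug 1, 2166 (173 left).
Aug has 31 days: +31 → Sep 1, 2166 (142 left).
Sep has 30 days: +30 → Oct 1, 2166 (112 left).
Oct has 31 days: +31 → Nov 1, 2166 (81 left).
Nov has 30 days: +30 → Dec 1, 2166 (51 left).
Dec has 31 days: +31 → Jan 1, 2167 (20 left).
+20 → Jan 21, 2167.

January 21, 2167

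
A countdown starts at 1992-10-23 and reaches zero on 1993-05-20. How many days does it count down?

Oct 23, 1992 → Nov 23, 1992: 31 days (October has 31).
Nov 23, 1992 → Dec 23, 1992: 30 days (November has 30).
Dec 23, 1992 → Jan 23, 1993: 31 days (December has 31).
Jan 23, 1993 → Feb 23, 1993: 31 days (January has 31).
Feb 23, 1993 → Mar 23, 1993: 28 days (February has 28).
Mar 23, 1993 → Apr 23, 1993: 31 days (March has 31).
Apr 23, 1993 → May 20, 1993: 27 days.
Total: 209 days.

209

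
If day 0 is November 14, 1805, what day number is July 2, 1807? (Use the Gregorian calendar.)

Nov 14, 1805 → Nov 14, 1806: 365 days.
Nov 14, 1806 → Dec 14, 1806: 30 days (November has 30).
Dec 14, 1806 → Jan 14, 1807: 31 days (December has 31).
Jan 14, 1807 → Feb 14, 1807: 31 days (January has 31).
Feb 14, 1807 → Mar 14, 1807: 28 days (February has 28).
Mar 14, 1807 → Apr 14, 1807: 31 days (March has 31).
Apr 14, 1807 → May 14, 1807: 30 days (April has 30).
May 14, 1807 → Jun 14, 1807: 31 days (May has 31).
Jun 14, 1807 → Jul 2, 1807: 18 days.
Total: 595 days.

595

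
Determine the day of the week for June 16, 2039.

Thursday

January 1, 2039 is a Saturday.
Jan 1, 2039 → Feb 1, 2039: 31 days (January has 31).
Feb 1, 2039 → Mar 1, 2039: 28 days (February has 28).
Mar 1, 2039 → Apr 1, 2039: 31 days (March has 31).
Apr 1, 2039 → May 1, 2039: 30 days (April has 30).
May 1, 2039 → Jun 1, 2039: 31 days (May has 31).
Jun 1, 2039 → Jun 16, 2039: 15 days.
Total: 166 days.
166 mod 7 = 5, so Saturday + 5 = Thursday.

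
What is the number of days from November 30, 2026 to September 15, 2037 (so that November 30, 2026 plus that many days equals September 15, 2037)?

3942

Nov 30, 2026 → Nov 30, 2027: 365 days.
Nov 30, 2027 → Nov 30, 2028: 366 days (Feb 29, 2028 is in that span).
Nov 30, 2028 → Nov 30, 2029: 365 days.
Nov 30, 2029 → Nov 30, 2030: 365 days.
Nov 30, 2030 → Nov 30, 2031: 365 days.
Nov 30, 2031 → Nov 30, 2032: 366 days (Feb 29, 2032 is in that span).
Nov 30, 2032 → Nov 30, 2033: 365 days.
Nov 30, 2033 → Nov 30, 2034: 365 days.
Nov 30, 2034 → Nov 30, 2035: 365 days.
Nov 30, 2035 → Nov 30, 2036: 366 days (Feb 29, 2036 is in that span).
Nov 30, 2036 → Dec 30, 2036: 30 days (November has 30).
Dec 30, 2036 → Jan 30, 2037: 31 days (December has 31).
Jan 30, 2037 → Feb 28, 2037: 29 days (January has 31).
Feb 28, 2037 → Mar 28, 2037: 28 days (February has 28).
Mar 28, 2037 → Apr 28, 2037: 31 days (March has 31).
Apr 28, 2037 → May 28, 2037: 30 days (April has 30).
May 28, 2037 → Jun 28, 2037: 31 days (May has 31).
Jun 28, 2037 → Jul 28, 2037: 30 days (June has 30).
Jul 28, 2037 → Aug 28, 2037: 31 days (July has 31).
Aug 28, 2037 → Sep 15, 2037: 18 days.
Total: 3942 days.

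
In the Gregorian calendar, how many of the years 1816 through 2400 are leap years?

143

Multiples of 4 in [1816,2400]: 147.
Of those, multiples of 100: 6 (not leap unless ÷400).
Multiples of 400: 2.
Leap years = 147 − 6 + 2 = 143.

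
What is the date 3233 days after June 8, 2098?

+365 (one year) → Jun 8, 2099 (2868 left).
+365 (one year) → Jun 8, 2100 (2503 left).
+365 (one year) → Jun 8, 2101 (2138 left).
+365 (one year) → Jun 8, 2102 (1773 left).
+365 (one year) → Jun 8, 2103 (1408 left).
+366 (one year; includes Feb 29, 2104) → Jun 8, 2104 (1042 left).
+365 (one year) → Jun 8, 2105 (677 left).
+365 (one year) → Jun 8, 2106 (312 left).
Jun has 30 days: +23 → Jul 1, 2106 (289 left).
Jul has 31 days: +31 → Aug 1, 2106 (258 left).
Aug has 31 days: +31 → Sep 1, 2106 (227 left).
Sep has 30 days: +30 → Oct 1, 2106 (197 left).
Oct has 31 days: +31 → Nov 1, 2106 (166 left).
Nov has 30 days: +30 → Dec 1, 2106 (136 left).
Dec has 31 days: +31 → Jan 1, 2107 (105 left).
Jan has 31 days: +31 → Feb 1, 2107 (74 left).
Feb has 28 days: +28 → Mar 1, 2107 (46 left).
Mar has 31 days: +31 → Apr 1, 2107 (15 left).
+15 → Apr 16, 2107.

April 16, 2107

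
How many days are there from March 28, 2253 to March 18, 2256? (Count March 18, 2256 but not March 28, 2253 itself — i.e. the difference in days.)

1086

Mar 28, 2253 → Mar 28, 2254: 365 days.
Mar 28, 2254 → Mar 28, 2255: 365 days.
Mar 28, 2255 → Apr 28, 2255: 31 days (March has 31).
Apr 28, 2255 → May 28, 2255: 30 days (April has 30).
May 28, 2255 → Jun 28, 2255: 31 days (May has 31).
Jun 28, 2255 → Jul 28, 2255: 30 days (June has 30).
Jul 28, 2255 → Aug 28, 2255: 31 days (July has 31).
Aug 28, 2255 → Sep 28, 2255: 31 days (August has 31).
Sep 28, 2255 → Oct 28, 2255: 30 days (September has 30).
Oct 28, 2255 → Nov 28, 2255: 31 days (October has 31).
Nov 28, 2255 → Dec 28, 2255: 30 days (November has 30).
Dec 28, 2255 → Jan 28, 2256: 31 days (December has 31).
Jan 28, 2256 → Feb 28, 2256: 31 days (January has 31).
Feb 28, 2256 → Mar 18, 2256: 19 days.
Total: 1086 days.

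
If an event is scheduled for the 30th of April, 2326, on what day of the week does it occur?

Doomsday rule: the anchor day for the 2300s is Wednesday. For year 26: 26÷12 = 2 r 2, and 2÷4 = 0, so 2+2+0 = 4.
Wednesday + 4 ≡ Sunday — that's 2326's doomsday.
In April the doomsday date is Apr 4.
Apr 30 is 26 days after Apr 4; 26 mod 7 = 5, so Sunday + 5 = Friday.

Friday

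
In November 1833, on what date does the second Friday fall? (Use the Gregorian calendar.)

November 1, 1833 is a Friday.
The first Friday is therefore November 1 (same day).
The second Friday is 1 + 1×7 = November 8.

November 8, 1833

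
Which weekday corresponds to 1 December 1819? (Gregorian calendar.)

Doomsday rule: the anchor day for the 1800s is Friday. For year 19: 19÷12 = 1 r 7, and 7÷4 = 1, so 1+7+1 = 9.
Friday + 9 ≡ Sunday — that's 1819's doomsday.
In December the doomsday date is Dec 12.
Dec 1 is 11 days before Dec 12; 11 mod 7 = 4, so Sunday − 4 = Wednesday.

Wednesday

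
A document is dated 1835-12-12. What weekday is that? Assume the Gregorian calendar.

Doomsday rule: the anchor day for the 1800s is Friday. For year 35: 35÷12 = 2 r 11, and 11÷4 = 2, so 2+11+2 = 15.
Friday + 15 ≡ Saturday — that's 1835's doomsday.
In December the doomsday date is Dec 12.
Dec 12 is the doomsday itself: Saturday.

Saturday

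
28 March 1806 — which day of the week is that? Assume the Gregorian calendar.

Friday

Doomsday rule: the anchor day for the 1800s is Friday. For year 06: 6÷12 = 0 r 6, and 6÷4 = 1, so 0+6+1 = 7.
Friday + 7 ≡ Friday — that's 1806's doomsday.
In March the doomsday date is Mar 14.
Mar 28 is 14 days after Mar 14; 14 mod 7 = 0, so Friday + 0 = Friday.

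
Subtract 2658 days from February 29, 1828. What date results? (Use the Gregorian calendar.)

−366 (one year; includes Feb 29, 1828) → Feb 28, 1827 (2292 left).
−365 (one year) → Feb 28, 1826 (1927 left).
−365 (one year) → Feb 28, 1825 (1562 left).
−366 (one year; includes Feb 29, 1824) → Feb 28, 1824 (1196 left).
−365 (one year) → Feb 28, 1823 (831 left).
−365 (one year) → Feb 28, 1822 (466 left).
−365 (one year) → Feb 28, 1821 (101 left).
−28 → Jan 31, 1821 (end of Jan, 31 days; 73 left).
−31 → Dec 31, 1820 (end of Dec, 31 days; 42 left).
−31 → Nov 30, 1820 (end of Nov, 30 days; 11 left).
−11 → Nov 19, 1820.

November 19, 1820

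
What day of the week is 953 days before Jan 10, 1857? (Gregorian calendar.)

First find the weekday of Jan 10, 1857. Doomsday rule: the anchor day for the 1800s is Friday. For year 57: 57÷12 = 4 r 9, and 9÷4 = 2, so 4+9+2 = 15.
Friday + 15 ≡ Saturday — that's 1857's doomsday.
In January the doomsday date is Jan 3 (1857 is not a leap year).
Jan 10 is 7 days after Jan 3; 7 mod 7 = 0, so Saturday + 0 = Saturday.
953 mod 7 = 1, so 953 days before a Saturday is Saturday − 1 = Friday.

Friday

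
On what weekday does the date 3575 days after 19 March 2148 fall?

Sunday

First find the weekday of Mar 19, 2148. Doomsday rule: the anchor day for the 2100s is Sunday. For year 48: 48÷12 = 4 r 0, and 0÷4 = 0, so 4+0+0 = 4.
Sunday + 4 ≡ Thursday — that's 2148's doomsday.
In March the doomsday date is Mar 14.
Mar 19 is 5 days after Mar 14; 5 mod 7 = 5, so Thursday + 5 = Tuesday.
3575 mod 7 = 5, so 3575 days after a Tuesday is Tuesday + 5 = Sunday.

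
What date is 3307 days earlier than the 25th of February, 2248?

February 5, 2239

−365 (one year) → Feb 25, 2247 (2942 left).
−365 (one year) → Feb 25, 2246 (2577 left).
−365 (one year) → Feb 25, 2245 (2212 left).
−366 (one year; includes Feb 29, 2244) → Feb 25, 2244 (1846 left).
−365 (one year) → Feb 25, 2243 (1481 left).
−365 (one year) → Feb 25, 2242 (1116 left).
−365 (one year) → Feb 25, 2241 (751 left).
−366 (one year; includes Feb 29, 2240) → Feb 25, 2240 (385 left).
−25 → Jan 31, 2240 (end of Jan, 31 days; 360 left).
−31 → Dec 31, 2239 (end of Dec, 31 days; 329 left).
−31 → Nov 30, 2239 (end of Nov, 30 days; 298 left).
−30 → Oct 31, 2239 (end of Oct, 31 days; 268 left).
−31 → Sep 30, 2239 (end of Sep, 30 days; 237 left).
−30 → Aug 31, 2239 (end of Aug, 31 days; 207 left).
−31 → Jul 31, 2239 (end of Jul, 31 days; 176 left).
−31 → Jun 30, 2239 (end of Jun, 30 days; 145 left).
−30 → May 31, 2239 (end of May, 31 days; 115 left).
−31 → Apr 30, 2239 (end of Apr, 30 days; 84 left).
−30 → Mar 31, 2239 (end of Mar, 31 days; 54 left).
−31 → Feb 28, 2239 (end of Feb, 28 days; 23 left).
−23 → Feb 5, 2239.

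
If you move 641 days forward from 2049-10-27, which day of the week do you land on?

First find the weekday of Oct 27, 2049. Doomsday rule: the anchor day for the 2000s is Tuesday. For year 49: 49÷12 = 4 r 1, and 1÷4 = 0, so 4+1+0 = 5.
Tuesday + 5 ≡ Sunday — that's 2049's doomsday.
In October the doomsday date is Oct 10.
Oct 27 is 17 days after Oct 10; 17 mod 7 = 3, so Sunday + 3 = Wednesday.
641 mod 7 = 4, so 641 days after a Wednesday is Wednesday + 4 = Sunday.

Sunday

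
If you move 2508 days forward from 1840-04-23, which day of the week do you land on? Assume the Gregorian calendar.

Apr 23, 1840 is a Thursday.
2508 mod 7 = 2, so 2508 days after a Thursday is Thursday + 2 = Saturday.

Saturday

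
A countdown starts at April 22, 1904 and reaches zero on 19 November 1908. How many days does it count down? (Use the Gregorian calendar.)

Apr 22, 1904 → Apr 22, 1905: 365 days.
Apr 22, 1905 → Apr 22, 1906: 365 days.
Apr 22, 1906 → Apr 22, 1907: 365 days.
Apr 22, 1907 → Apr 22, 1908: 366 days (Feb 29, 1908 is in that span).
Apr 22, 1908 → May 22, 1908: 30 days (April has 30).
May 22, 1908 → Jun 22, 1908: 31 days (May has 31).
Jun 22, 1908 → Jul 22, 1908: 30 days (June has 30).
Jul 22, 1908 → Aug 22, 1908: 31 days (July has 31).
Aug 22, 1908 → Sep 22, 1908: 31 days (August has 31).
Sep 22, 1908 → Oct 22, 1908: 30 days (September has 30).
Oct 22, 1908 → Nov 19, 1908: 28 days.
Total: 1672 days.

1672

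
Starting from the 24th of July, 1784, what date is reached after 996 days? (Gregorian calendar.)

+365 (one year) → Jul 24, 1785 (631 left).
+365 (one year) → Jul 24, 1786 (266 left).
Jul has 31 days: +8 → Aug 1, 1786 (258 left).
Aug has 31 days: +31 → Sep 1, 1786 (227 left).
Sep has 30 days: +30 → Oct 1, 1786 (197 left).
Oct has 31 days: +31 → Nov 1, 1786 (166 left).
Nov has 30 days: +30 → Dec 1, 1786 (136 left).
Dec has 31 days: +31 → Jan 1, 1787 (105 left).
Jan has 31 days: +31 → Feb 1, 1787 (74 left).
Feb has 28 days: +28 → Mar 1, 1787 (46 left).
Mar has 31 days: +31 → Apr 1, 1787 (15 left).
+15 → Apr 16, 1787.

April 16, 1787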